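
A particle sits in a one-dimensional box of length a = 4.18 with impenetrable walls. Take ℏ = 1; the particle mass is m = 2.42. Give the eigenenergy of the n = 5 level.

Requiring ψ(0) = ψ(a) = 0 quantises k = nπ/a, hence E_n = ℏ²k²/2m = n²π²ℏ²/(2ma²).
E_5 = 5² × π² / (2 × 2.42 × 4.18²) = 2.918.

E = 2.92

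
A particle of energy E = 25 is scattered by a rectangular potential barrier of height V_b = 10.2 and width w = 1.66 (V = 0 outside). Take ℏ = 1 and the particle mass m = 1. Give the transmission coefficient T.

E > V_b: inside the barrier k₂ = √(2m(E − V_b))/ℏ = 5.441, k₂w = 9.031.
Matching at both interfaces gives T⁻¹ = 1 + V_b² sin²(k₂w) / [4E(E − V_b)] = 1.010, hence T = 0.990.

T = 0.990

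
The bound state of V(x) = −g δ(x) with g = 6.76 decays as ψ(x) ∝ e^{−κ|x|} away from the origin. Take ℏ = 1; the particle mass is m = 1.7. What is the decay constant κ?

κ = 11.5

Integrate −(ℏ²/2m)ψ'' − gδ(x)ψ = Eψ from −ε to +ε: the ψ'' term gives ψ'(0⁺) − ψ'(0⁻) and the δ term gives −(2mg/ℏ²)ψ(0).
With ψ ∝ e^{−κ|x|} this yields −2κ = −2mg/ℏ², so κ = mg/ℏ² = 11.49.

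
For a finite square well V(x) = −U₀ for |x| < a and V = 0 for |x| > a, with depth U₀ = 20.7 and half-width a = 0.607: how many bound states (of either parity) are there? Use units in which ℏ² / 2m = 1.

N = 2

Define the well-strength parameter z₀ = (a/ℏ)√(2mU₀) = 0.607 × √(2·0.5·20.7) = 2.762.
The even/odd transcendental equations gain one root per π/2 in z₀, giving N = 1 + ⌊2z₀/π⌋ = 1 + ⌊1.758⌋ = 2.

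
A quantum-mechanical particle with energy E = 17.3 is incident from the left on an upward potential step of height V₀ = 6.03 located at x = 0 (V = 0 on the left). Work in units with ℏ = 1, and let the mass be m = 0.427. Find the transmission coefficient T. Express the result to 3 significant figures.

On each side the TISE gives plane waves with k = √(2m(E − V))/ℏ: k₁ = √(2·0.427·17.3) = 3.844, k₂ = √(2·0.427·11.27) = 3.102.
Continuity of ψ and ψ′ at the step yields the reflection amplitude r = (k₁ − k₂)/(k₁ + k₂) = 0.1067; thus R = |r|² = 0.01139, T = 0.9886.

T = 0.989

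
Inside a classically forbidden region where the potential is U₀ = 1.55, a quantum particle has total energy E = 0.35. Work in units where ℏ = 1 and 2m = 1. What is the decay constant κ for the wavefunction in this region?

κ = 1.10

Since E < U₀ the TISE in this region is ψ'' = κ²ψ with κ = √(2m(U₀ − E))/ℏ.
κ = √(2 × 0.5 × 1.2) = 1.095.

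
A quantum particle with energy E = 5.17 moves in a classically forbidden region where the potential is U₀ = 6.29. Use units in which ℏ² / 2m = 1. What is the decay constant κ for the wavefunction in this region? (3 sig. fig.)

Since E < U₀ the TISE in this region is ψ'' = κ²ψ with κ = √(2m(U₀ − E))/ℏ.
κ = √(2 × 0.5 × 1.12) = 1.058.

κ = 1.06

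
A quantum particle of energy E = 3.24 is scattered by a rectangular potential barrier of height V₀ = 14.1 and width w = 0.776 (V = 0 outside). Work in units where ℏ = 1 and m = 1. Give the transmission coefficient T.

Since E < V₀ the interior solution is evanescent with decay constant κ = √(2m(V₀ − E))/ℏ = 4.660.
κw = 3.617, sinh(κw) = 18.59.
The exact tunnelling result is T⁻¹ = 1 + V₀² sinh²(κw) / [4E(V₀ − E)] = 489.2, so T = 0.00204.

T = 0.00204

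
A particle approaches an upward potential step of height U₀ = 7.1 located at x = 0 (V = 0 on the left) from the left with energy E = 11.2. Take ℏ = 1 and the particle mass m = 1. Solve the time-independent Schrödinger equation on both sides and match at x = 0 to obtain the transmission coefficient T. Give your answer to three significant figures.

T = 0.939

On each side the TISE gives plane waves with k = √(2m(E − V))/ℏ: k₁ = √(2·1·11.2) = 4.733, k₂ = √(2·1·4.1) = 2.864.
Matching ψ and ψ′ at x = 0 gives r = (k₁ − k₂)/(k₁ + k₂), so R = r² = 0.06055 and T = 1 − R = 0.9394.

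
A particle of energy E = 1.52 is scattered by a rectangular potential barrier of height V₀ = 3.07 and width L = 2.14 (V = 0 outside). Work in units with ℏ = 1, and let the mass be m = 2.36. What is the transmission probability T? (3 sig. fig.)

E < V₀: inside the barrier ψ ∝ e^{±κx} with κ = √(2m(V₀ − E))/ℏ = 2.705.
κL = 5.788, sinh(κL) = 163.2.
Matching ψ, ψ′ at both faces gives T = [1 + V₀² sinh²(κL) / (4E(V₀ − E))]⁻¹ = 1/26650 = 0.0000375.

T = 0.0000375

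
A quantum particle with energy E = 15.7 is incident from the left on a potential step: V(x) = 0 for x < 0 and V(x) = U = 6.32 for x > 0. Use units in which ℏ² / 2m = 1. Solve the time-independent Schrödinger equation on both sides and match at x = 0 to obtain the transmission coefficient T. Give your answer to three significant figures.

T = 0.984

The wavenumbers are k₁ = √(2mE)/ℏ = 3.962 on the left and k₂ = √(2m(E − U))/ℏ = 3.063 on the right.
Continuity of ψ and ψ′ at the step yields the reflection amplitude r = (k₁ − k₂)/(k₁ + k₂) = 0.1281; thus R = |r|² = 0.01640, T = 0.9836.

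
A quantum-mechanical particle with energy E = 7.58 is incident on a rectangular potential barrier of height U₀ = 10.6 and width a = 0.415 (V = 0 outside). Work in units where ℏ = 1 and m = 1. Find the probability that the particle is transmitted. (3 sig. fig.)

E < U₀: inside the barrier ψ ∝ e^{±κx} with κ = √(2m(U₀ − E))/ℏ = 2.458.
κa = 1.020, sinh(κa) = 1.206.
The exact tunnelling result is T⁻¹ = 1 + U₀² sinh²(κa) / [4E(U₀ − E)] = 2.785, so T = 0.359.

T = 0.359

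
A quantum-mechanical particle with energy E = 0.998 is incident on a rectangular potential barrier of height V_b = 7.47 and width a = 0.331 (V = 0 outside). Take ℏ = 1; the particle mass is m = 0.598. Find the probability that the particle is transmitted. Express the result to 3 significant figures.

Since E < V_b the interior solution is evanescent with decay constant κ = √(2m(V_b − E))/ℏ = 2.782.
κa = 0.9209, sinh(κa) = 1.057.
The exact tunnelling result is T⁻¹ = 1 + V_b² sinh²(κa) / [4E(V_b − E)] = 3.412, so T = 0.293.

T = 0.293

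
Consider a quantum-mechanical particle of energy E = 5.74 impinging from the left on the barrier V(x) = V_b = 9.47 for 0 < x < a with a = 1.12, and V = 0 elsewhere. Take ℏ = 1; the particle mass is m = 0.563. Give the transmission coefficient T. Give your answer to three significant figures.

Since E < V_b the interior solution is evanescent with decay constant κ = √(2m(V_b − E))/ℏ = 2.049.
κa = 2.295, sinh(κa) = 4.913.
The exact tunnelling result is T⁻¹ = 1 + V_b² sinh²(κa) / [4E(V_b − E)] = 26.28, so T = 0.0381.

T = 0.0381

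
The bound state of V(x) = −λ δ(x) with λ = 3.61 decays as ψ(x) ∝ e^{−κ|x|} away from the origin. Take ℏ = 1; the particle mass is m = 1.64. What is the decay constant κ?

κ = 5.92

Integrating the TISE across x = 0 gives the cusp condition ψ'(0⁺) − ψ'(0⁻) = −(2mλ/ℏ²)ψ(0).
With ψ ∝ e^{−κ|x|} this yields −2κ = −2mλ/ℏ², so κ = mλ/ℏ² = 5.920.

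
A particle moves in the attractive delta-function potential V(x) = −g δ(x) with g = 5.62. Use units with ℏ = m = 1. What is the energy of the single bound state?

For x ≠ 0 the bound state is ψ ∝ e^{−κ|x|}; integrating the TISE across the delta gives the cusp condition 2κ = 2mg/ℏ², so κ = 5.620.
Then E = −ℏ²κ²/(2m) = −mg²/(2ℏ²) = -15.79.

E = -15.8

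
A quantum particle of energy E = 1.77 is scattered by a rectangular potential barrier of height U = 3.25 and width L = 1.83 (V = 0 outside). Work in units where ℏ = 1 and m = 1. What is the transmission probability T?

T = 0.00728

E < U: inside the barrier ψ ∝ e^{±κx} with κ = √(2m(U − E))/ℏ = 1.720.
κL = 3.148, sinh(κL) = 11.63.
Matching ψ, ψ′ at both faces gives T = [1 + U² sinh²(κL) / (4E(U − E))]⁻¹ = 1/137.3 = 0.00728.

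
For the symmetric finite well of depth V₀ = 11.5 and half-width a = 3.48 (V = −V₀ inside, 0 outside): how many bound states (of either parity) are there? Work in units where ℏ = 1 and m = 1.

Define the well-strength parameter z₀ = (a/ℏ)√(2mV₀) = 3.48 × √(2·1·11.5) = 16.69.
The even/odd transcendental equations gain one root per π/2 in z₀, giving N = 1 + ⌊2z₀/π⌋ = 1 + ⌊10.62⌋ = 11.

N = 11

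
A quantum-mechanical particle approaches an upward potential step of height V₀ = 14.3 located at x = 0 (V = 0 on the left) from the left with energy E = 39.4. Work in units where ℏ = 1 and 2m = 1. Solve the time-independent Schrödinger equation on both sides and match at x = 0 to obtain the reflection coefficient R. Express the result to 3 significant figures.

On each side the TISE gives plane waves with k = √(2m(E − V))/ℏ: k₁ = √(2·½·39.4) = 6.277, k₂ = √(2·½·25.1) = 5.010.
Matching ψ and ψ′ at x = 0 gives r = (k₁ − k₂)/(k₁ + k₂), so R = r² = 0.01260 and T = 1 − R = 0.9874.

R = 0.0126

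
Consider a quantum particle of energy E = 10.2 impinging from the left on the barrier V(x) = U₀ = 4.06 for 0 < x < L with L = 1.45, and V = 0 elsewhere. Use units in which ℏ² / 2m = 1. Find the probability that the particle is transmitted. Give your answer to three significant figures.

T = 0.988

Above the barrier the interior wavenumber is k₂ = √(2m(E − U₀))/ℏ = 2.478, giving phase k₂L = 3.593.
Matching at both interfaces gives T⁻¹ = 1 + U₀² sin²(k₂L) / [4E(E − U₀)] = 1.013, hence T = 0.988.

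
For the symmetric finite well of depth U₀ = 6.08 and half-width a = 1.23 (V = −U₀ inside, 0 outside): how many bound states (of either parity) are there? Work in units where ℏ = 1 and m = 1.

N = 3

Define the well-strength parameter z₀ = (a/ℏ)√(2mU₀) = 1.23 × √(2·1·6.08) = 4.289.
A new bound state (alternating even/odd) appears each time z₀ passes a multiple of π/2, so N = ⌊2z₀/π⌋ + 1 = ⌊2.731⌋ + 1 = 3.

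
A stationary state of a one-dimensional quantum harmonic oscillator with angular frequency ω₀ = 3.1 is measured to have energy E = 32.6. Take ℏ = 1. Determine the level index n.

n = 10

E_n = ℏω₀(n + ½) ⇒ n = E/(ℏω₀) − ½ = 32.6/3.1 − 0.5 = 10.016 → n = 10.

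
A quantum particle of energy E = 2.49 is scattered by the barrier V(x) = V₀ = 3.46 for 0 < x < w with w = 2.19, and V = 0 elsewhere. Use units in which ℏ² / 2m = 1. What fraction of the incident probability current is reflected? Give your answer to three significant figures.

E < V₀: inside the barrier ψ ∝ e^{±κx} with κ = √(2m(V₀ − E))/ℏ = 0.9849.
κw = 2.157, sinh(κw) = 4.264.
Matching ψ, ψ′ at both faces gives T = [1 + V₀² sinh²(κw) / (4E(V₀ − E))]⁻¹ = 1/23.53 = 0.0425.
R = 1 − T = 0.958.

R = 0.958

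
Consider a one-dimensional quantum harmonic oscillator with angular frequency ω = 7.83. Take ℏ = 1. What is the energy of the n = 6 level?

The oscillator eigenvalues are E_n = ℏω(n + ½), so E_6 = 7.83 × 6.5 = 50.90.

E = 50.9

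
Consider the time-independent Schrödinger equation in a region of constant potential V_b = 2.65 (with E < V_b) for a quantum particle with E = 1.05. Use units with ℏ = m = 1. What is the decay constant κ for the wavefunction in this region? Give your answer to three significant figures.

κ = 1.79

Since E < V_b the TISE in this region is ψ'' = κ²ψ with κ = √(2m(V_b − E))/ℏ.
κ = √(2 × 1 × 1.6) = 1.789.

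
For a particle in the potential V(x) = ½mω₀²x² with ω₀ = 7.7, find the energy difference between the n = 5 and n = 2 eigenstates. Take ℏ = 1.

ΔE = 23.1

E_n = ℏω₀(n + ½), so ΔE = (5 − 2) ℏω₀ = 3 × 7.7 = 23.10.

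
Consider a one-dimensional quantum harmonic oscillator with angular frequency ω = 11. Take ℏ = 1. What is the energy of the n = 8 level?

E = 93.5

The oscillator eigenvalues are E_n = ℏω(n + ½), so E_8 = 11 × 8.5 = 93.50.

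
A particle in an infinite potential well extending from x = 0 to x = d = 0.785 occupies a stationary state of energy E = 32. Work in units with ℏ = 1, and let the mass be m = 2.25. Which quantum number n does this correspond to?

For an infinite well E_n = n²π²ℏ²/(2md²), so n = (d/πℏ)√(2mE).
n = (0.785/π) × √(2 × 2.25 × 32) = 2.998 → n = 3.

n = 3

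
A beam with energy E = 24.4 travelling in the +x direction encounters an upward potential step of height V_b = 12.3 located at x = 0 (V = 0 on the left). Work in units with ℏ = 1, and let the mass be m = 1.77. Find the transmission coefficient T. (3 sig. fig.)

T = 0.970

On each side the TISE gives plane waves with k = √(2m(E − V))/ℏ: k₁ = √(2·1.77·24.4) = 9.294, k₂ = √(2·1.77·12.1) = 6.545.
Matching ψ and ψ′ at x = 0 gives r = (k₁ − k₂)/(k₁ + k₂), so R = r² = 0.03013 and T = 1 − R = 0.9699.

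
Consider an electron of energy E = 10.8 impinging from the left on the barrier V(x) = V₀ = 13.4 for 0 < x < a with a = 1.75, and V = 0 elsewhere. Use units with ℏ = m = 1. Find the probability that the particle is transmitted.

Since E < V₀ the interior solution is evanescent with decay constant κ = √(2m(V₀ − E))/ℏ = 2.280.
κa = 3.991, sinh(κa) = 27.03.
Matching ψ, ψ′ at both faces gives T = [1 + V₀² sinh²(κa) / (4E(V₀ − E))]⁻¹ = 1/1169 = 0.000855.

T = 0.000855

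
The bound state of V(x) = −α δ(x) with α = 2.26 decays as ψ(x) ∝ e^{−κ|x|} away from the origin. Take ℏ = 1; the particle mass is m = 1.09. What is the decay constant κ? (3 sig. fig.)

Integrate −(ℏ²/2m)ψ'' − αδ(x)ψ = Eψ from −ε to +ε: the ψ'' term gives ψ'(0⁺) − ψ'(0⁻) and the δ term gives −(2mα/ℏ²)ψ(0).
With ψ ∝ e^{−κ|x|} this yields −2κ = −2mα/ℏ², so κ = mα/ℏ² = 2.463.

κ = 2.46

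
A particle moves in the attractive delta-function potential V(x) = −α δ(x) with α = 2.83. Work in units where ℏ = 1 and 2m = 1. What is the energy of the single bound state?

The bound state is ψ(x) = √κ e^{−κ|x|}. The derivative jump ψ'(0⁺) − ψ'(0⁻) = −(2mα/ℏ²)ψ(0) fixes κ = mα/ℏ² = 1.415.
Then E = −ℏ²κ²/(2m) = −mα²/(2ℏ²) = -2.002.

E = -2.00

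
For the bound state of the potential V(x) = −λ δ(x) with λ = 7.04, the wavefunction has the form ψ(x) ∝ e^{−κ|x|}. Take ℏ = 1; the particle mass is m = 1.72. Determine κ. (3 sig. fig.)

Integrating the TISE across x = 0 gives the cusp condition ψ'(0⁺) − ψ'(0⁻) = −(2mλ/ℏ²)ψ(0).
With ψ ∝ e^{−κ|x|} this yields −2κ = −2mλ/ℏ², so κ = mλ/ℏ² = 12.11.

κ = 12.1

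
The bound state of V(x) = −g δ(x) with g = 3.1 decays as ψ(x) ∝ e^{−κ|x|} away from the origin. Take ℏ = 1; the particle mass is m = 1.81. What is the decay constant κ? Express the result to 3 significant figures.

Integrating the TISE across x = 0 gives the cusp condition ψ'(0⁺) − ψ'(0⁻) = −(2mg/ℏ²)ψ(0).
With ψ ∝ e^{−κ|x|} this yields −2κ = −2mg/ℏ², so κ = mg/ℏ² = 5.611.

κ = 5.61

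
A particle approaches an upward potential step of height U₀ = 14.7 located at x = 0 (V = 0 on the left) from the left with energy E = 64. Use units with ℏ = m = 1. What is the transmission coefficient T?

On each side the TISE gives plane waves with k = √(2m(E − V))/ℏ: k₁ = √(2·1·64) = 11.31, k₂ = √(2·1·49.3) = 9.930.
Matching ψ and ψ′ at x = 0 gives r = (k₁ − k₂)/(k₁ + k₂), so R = r² = 0.004244 and T = 1 − R = 0.9958.

T = 0.996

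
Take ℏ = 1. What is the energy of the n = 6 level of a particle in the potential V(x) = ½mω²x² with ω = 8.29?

E = 53.9

The oscillator eigenvalues are E_n = ℏω(n + ½), so E_6 = 8.29 × 6.5 = 53.89.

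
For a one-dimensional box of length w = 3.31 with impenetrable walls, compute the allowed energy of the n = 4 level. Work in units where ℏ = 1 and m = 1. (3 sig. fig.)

The infinite-well eigenfunctions ψ_n = √(2/w) sin(nπx/w) vanish at both walls, giving E_n = n²π²ℏ²/(2mw²).
E_4 = 4² × π² / (2 × 1 × 3.31²) = 7.207.

E = 7.21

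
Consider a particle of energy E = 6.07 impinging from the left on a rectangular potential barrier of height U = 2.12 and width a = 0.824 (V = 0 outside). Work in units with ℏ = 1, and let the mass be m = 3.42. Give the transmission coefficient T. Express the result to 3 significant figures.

T = 0.963

E > U: inside the barrier k₂ = √(2m(E − U))/ℏ = 5.198, k₂a = 4.283.
Matching at both interfaces gives T⁻¹ = 1 + U² sin²(k₂a) / [4E(E − U)] = 1.039, hence T = 0.963.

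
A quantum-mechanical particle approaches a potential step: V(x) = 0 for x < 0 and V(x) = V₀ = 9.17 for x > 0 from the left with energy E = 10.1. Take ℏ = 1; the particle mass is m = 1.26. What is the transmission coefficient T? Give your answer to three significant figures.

T = 0.714

The wavenumbers are k₁ = √(2mE)/ℏ = 5.045 on the left and k₂ = √(2m(E − V₀))/ℏ = 1.531 on the right.
Continuity of ψ and ψ′ at the step yields the reflection amplitude r = (k₁ − k₂)/(k₁ + k₂) = 0.5344; thus R = |r|² = 0.2856, T = 0.7144.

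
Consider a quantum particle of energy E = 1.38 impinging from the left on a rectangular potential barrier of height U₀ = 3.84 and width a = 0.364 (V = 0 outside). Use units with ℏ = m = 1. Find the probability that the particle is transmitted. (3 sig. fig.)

Since E < U₀ the interior solution is evanescent with decay constant κ = √(2m(U₀ − E))/ℏ = 2.218.
κa = 0.8074, sinh(κa) = 0.8980.
Matching ψ, ψ′ at both faces gives T = [1 + U₀² sinh²(κa) / (4E(U₀ − E))]⁻¹ = 1/1.876 = 0.533.

T = 0.533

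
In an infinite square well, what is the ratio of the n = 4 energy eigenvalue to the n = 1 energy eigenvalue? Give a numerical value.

16

E_n = n²π²ℏ²/(2mL²) so the ratio is n₂²/n₁² = 16/1 = 16.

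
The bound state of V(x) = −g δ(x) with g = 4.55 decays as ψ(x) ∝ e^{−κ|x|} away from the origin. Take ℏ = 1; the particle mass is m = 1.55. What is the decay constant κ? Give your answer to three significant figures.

κ = 7.05

Integrating the TISE across x = 0 gives the cusp condition ψ'(0⁺) − ψ'(0⁻) = −(2mg/ℏ²)ψ(0).
With ψ ∝ e^{−κ|x|} this yields −2κ = −2mg/ℏ², so κ = mg/ℏ² = 7.053.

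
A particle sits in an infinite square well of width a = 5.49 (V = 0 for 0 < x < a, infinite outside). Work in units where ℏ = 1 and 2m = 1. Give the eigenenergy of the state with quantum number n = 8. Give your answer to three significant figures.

The infinite-well eigenfunctions ψ_n = √(2/a) sin(nπx/a) vanish at both walls, giving E_n = n²π²ℏ²/(2ma²).
E_8 = 8² × π² / (2 × 0.5 × 5.49²) = 20.96.

E = 21.0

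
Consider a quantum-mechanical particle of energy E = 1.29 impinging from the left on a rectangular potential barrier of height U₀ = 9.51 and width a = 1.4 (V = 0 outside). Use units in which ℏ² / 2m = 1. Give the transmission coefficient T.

Since E < U₀ the interior solution is evanescent with decay constant κ = √(2m(U₀ − E))/ℏ = 2.867.
κa = 4.014, sinh(κa) = 27.67.
Matching ψ, ψ′ at both faces gives T = [1 + U₀² sinh²(κa) / (4E(U₀ − E))]⁻¹ = 1/1634 = 0.000612.

T = 0.000612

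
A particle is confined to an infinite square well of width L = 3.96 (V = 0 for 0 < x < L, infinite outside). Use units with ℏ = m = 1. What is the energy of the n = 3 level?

The infinite-well eigenfunctions ψ_n = √(2/L) sin(nπx/L) vanish at both walls, giving E_n = n²π²ℏ²/(2mL²).
E_3 = 3² × π² / (2 × 1 × 3.96²) = 2.832.

E = 2.83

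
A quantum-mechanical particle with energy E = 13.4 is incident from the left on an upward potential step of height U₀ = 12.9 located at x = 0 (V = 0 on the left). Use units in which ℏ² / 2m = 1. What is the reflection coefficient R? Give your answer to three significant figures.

On each side the TISE gives plane waves with k = √(2m(E − V))/ℏ: k₁ = √(2·½·13.4) = 3.661, k₂ = √(2·½·0.5) = 0.7071.
Matching ψ and ψ′ at x = 0 gives r = (k₁ − k₂)/(k₁ + k₂), so R = r² = 0.4573 and T = 1 − R = 0.5427.

R = 0.457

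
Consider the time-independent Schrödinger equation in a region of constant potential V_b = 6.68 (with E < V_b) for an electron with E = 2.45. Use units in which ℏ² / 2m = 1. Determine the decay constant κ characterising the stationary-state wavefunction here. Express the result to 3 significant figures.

Since E < V_b the TISE in this region is ψ'' = κ²ψ with κ = √(2m(V_b − E))/ℏ.
κ = √(2 × 0.5 × 4.23) = 2.057.

κ = 2.06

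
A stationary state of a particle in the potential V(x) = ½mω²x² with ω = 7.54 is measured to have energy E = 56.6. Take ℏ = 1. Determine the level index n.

n = 7

Invert E_n = (n + ½)ℏω: n = E/ℏω − ½ = 7.007, so n = 7.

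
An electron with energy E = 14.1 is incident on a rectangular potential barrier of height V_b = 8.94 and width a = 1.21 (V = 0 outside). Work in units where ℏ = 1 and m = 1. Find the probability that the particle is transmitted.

E > V_b: inside the barrier k₂ = √(2m(E − V_b))/ℏ = 3.212, k₂a = 3.887.
Matching at both interfaces gives T⁻¹ = 1 + V_b² sin²(k₂a) / [4E(E − V_b)] = 1.126, hence T = 0.888.

T = 0.888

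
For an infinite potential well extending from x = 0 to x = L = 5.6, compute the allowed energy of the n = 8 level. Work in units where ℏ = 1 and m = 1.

E = 10.1

The infinite-well eigenfunctions ψ_n = √(2/L) sin(nπx/L) vanish at both walls, giving E_n = n²π²ℏ²/(2mL²).
E_8 = 8² × π² / (2 × 1 × 5.6²) = 10.07.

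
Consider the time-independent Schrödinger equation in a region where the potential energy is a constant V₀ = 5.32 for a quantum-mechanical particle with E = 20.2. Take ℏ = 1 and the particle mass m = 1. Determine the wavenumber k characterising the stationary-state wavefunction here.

With E > V₀ the solution is oscillatory, ψ ∝ e^{±ikx} with k = √(2m(E − V₀))/ℏ.
k = √(2 × 1 × 14.88) = 5.455.

k = 5.46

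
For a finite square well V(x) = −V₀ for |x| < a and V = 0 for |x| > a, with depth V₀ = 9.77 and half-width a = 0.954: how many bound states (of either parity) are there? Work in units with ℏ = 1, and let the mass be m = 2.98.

The dimensionless depth is z₀ = a√(2mV₀)/ℏ = 0.954 × √(58.23) = 7.280.
A new bound state (alternating even/odd) appears each time z₀ passes a multiple of π/2, so N = ⌊2z₀/π⌋ + 1 = ⌊4.634⌋ + 1 = 5.

N = 5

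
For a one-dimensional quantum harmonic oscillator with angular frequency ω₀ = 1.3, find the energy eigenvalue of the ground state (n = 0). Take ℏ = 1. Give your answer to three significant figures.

Using E_n = (n + ½)ℏω₀: E_0 = 0.5 × 1.3 = 0.6500.

E = 0.650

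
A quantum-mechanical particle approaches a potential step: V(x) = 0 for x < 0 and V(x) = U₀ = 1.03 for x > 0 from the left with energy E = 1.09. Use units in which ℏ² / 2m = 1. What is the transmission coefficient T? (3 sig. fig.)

On each side the TISE gives plane waves with k = √(2m(E − V))/ℏ: k₁ = √(2·½·1.09) = 1.044, k₂ = √(2·½·0.06) = 0.2449.
Matching ψ and ψ′ at x = 0 gives r = (k₁ − k₂)/(k₁ + k₂), so R = r² = 0.3843 and T = 1 − R = 0.6157.

T = 0.616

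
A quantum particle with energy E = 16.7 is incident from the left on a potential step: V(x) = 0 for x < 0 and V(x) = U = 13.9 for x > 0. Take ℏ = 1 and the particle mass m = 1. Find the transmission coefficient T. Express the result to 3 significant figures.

The wavenumbers are k₁ = √(2mE)/ℏ = 5.779 on the left and k₂ = √(2m(E − U))/ℏ = 2.366 on the right.
Matching ψ and ψ′ at x = 0 gives r = (k₁ − k₂)/(k₁ + k₂), so R = r² = 0.1755 and T = 1 − R = 0.8245.

T = 0.824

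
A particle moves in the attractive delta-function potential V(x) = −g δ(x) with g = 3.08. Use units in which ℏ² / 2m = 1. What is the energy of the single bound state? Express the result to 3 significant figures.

E = -2.37

For x ≠ 0 the bound state is ψ ∝ e^{−κ|x|}; integrating the TISE across the delta gives the cusp condition 2κ = 2mg/ℏ², so κ = 1.540.
Then E = −ℏ²κ²/(2m) = −mg²/(2ℏ²) = -2.372.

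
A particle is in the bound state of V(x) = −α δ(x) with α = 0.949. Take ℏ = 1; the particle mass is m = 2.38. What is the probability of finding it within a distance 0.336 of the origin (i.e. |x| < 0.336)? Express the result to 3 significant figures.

The normalised bound state is ψ = √κ e^{−κ|x|} with κ = mα/ℏ² = 2.259.
P(|x| < d) = ∫_{−d}^{d} κ e^{−2κ|x|} dx = 1 − e^{−2κd} = 1 − e^{−1.518} = 0.7808.

P = 0.781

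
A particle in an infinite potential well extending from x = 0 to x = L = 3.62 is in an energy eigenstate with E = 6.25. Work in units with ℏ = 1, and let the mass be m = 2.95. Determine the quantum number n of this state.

For an infinite well E_n = n²π²ℏ²/(2mL²), so n = (L/πℏ)√(2mE).
n = (3.62/π) × √(2 × 2.95 × 6.25) = 6.997 → n = 7.

n = 7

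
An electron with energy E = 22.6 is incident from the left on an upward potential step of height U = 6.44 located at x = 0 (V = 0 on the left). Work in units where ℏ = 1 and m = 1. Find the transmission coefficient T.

T = 0.993

On each side the TISE gives plane waves with k = √(2m(E − V))/ℏ: k₁ = √(2·1·22.6) = 6.723, k₂ = √(2·1·16.16) = 5.685.
Continuity of ψ and ψ′ at the step yields the reflection amplitude r = (k₁ − k₂)/(k₁ + k₂) = 0.08366; thus R = |r|² = 0.006998, T = 0.9930.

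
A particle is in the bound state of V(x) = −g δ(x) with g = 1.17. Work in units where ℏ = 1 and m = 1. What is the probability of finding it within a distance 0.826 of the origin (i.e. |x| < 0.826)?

The normalised bound state is ψ = √κ e^{−κ|x|} with κ = mg/ℏ² = 1.170.
P(|x| < d) = ∫_{−d}^{d} κ e^{−2κ|x|} dx = 1 − e^{−2κd} = 1 − e^{−1.933} = 0.8553.

P = 0.855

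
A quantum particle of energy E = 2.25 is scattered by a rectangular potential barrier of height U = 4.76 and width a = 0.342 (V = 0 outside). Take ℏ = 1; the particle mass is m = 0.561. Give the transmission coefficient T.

T = 0.731

E < U: inside the barrier ψ ∝ e^{±κx} with κ = √(2m(U − E))/ℏ = 1.678.
κa = 0.5739, sinh(κa) = 0.6060.
The exact tunnelling result is T⁻¹ = 1 + U² sinh²(κa) / [4E(U − E)] = 1.368, so T = 0.731.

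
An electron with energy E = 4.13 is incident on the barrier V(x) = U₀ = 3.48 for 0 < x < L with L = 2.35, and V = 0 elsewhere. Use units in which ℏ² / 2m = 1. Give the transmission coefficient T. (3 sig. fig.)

T = 0.497

Above the barrier the interior wavenumber is k₂ = √(2m(E − U₀))/ℏ = 0.8062, giving phase k₂L = 1.895.
T = [1 + U₀² sin²(k₂L) / (4E(E − U₀))]⁻¹ = 1/2.014 = 0.497.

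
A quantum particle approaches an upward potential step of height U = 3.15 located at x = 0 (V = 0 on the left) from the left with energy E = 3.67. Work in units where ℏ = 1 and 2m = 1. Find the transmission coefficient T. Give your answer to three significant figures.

T = 0.795

The wavenumbers are k₁ = √(2mE)/ℏ = 1.916 on the left and k₂ = √(2m(E − U))/ℏ = 0.7211 on the right.
Continuity of ψ and ψ′ at the step yields the reflection amplitude r = (k₁ − k₂)/(k₁ + k₂) = 0.4530; thus R = |r|² = 0.2053, T = 0.7947.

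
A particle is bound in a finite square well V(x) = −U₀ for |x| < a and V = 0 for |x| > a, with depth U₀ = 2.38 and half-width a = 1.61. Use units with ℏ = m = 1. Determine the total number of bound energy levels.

N = 3

The dimensionless depth is z₀ = a√(2mU₀)/ℏ = 1.61 × √(4.760) = 3.513.
A new bound state (alternating even/odd) appears each time z₀ passes a multiple of π/2, so N = ⌊2z₀/π⌋ + 1 = ⌊2.236⌋ + 1 = 3.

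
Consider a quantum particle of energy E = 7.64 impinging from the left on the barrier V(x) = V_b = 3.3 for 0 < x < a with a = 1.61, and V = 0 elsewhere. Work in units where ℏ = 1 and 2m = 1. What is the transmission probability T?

T = 0.996

E > V_b: inside the barrier k₂ = √(2m(E − V_b))/ℏ = 2.083, k₂a = 3.354.
Matching at both interfaces gives T⁻¹ = 1 + V_b² sin²(k₂a) / [4E(E − V_b)] = 1.004, hence T = 0.996.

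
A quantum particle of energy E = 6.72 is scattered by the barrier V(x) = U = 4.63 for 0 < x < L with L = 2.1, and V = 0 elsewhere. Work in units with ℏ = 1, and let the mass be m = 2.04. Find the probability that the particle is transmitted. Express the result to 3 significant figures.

Above the barrier the interior wavenumber is k₂ = √(2m(E − U))/ℏ = 2.920, giving phase k₂L = 6.132.
T = [1 + U² sin²(k₂L) / (4E(E − U))]⁻¹ = 1/1.009 = 0.991.

T = 0.991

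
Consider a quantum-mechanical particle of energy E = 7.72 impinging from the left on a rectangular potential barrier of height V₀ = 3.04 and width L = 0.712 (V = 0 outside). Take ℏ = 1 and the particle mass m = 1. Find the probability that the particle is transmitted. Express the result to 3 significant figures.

T = 0.959

Above the barrier the interior wavenumber is k₂ = √(2m(E − V₀))/ℏ = 3.059, giving phase k₂L = 2.178.
Matching at both interfaces gives T⁻¹ = 1 + V₀² sin²(k₂L) / [4E(E − V₀)] = 1.043, hence T = 0.959.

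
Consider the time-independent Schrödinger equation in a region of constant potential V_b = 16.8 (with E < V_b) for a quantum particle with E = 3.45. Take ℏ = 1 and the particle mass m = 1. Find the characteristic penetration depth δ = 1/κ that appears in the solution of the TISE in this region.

δ = 0.194

Since E < V_b the TISE in this region is ψ'' = κ²ψ with κ = √(2m(V_b − E))/ℏ.
κ = √(2 × 1 × 13.35) = 5.167. The penetration depth is δ = 1/κ = 0.194.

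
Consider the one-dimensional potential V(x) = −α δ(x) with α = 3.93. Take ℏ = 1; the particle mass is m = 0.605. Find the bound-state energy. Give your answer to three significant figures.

The bound state is ψ(x) = √κ e^{−κ|x|}. The derivative jump ψ'(0⁺) − ψ'(0⁻) = −(2mα/ℏ²)ψ(0) fixes κ = mα/ℏ² = 2.378.
Then E = −ℏ²κ²/(2m) = −mα²/(2ℏ²) = -4.672.

E = -4.67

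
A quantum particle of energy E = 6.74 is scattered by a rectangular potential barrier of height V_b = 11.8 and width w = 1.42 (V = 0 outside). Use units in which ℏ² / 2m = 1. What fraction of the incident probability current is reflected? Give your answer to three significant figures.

Since E < V_b the interior solution is evanescent with decay constant κ = √(2m(V_b − E))/ℏ = 2.249.
κw = 3.194, sinh(κw) = 12.17.
Matching ψ, ψ′ at both faces gives T = [1 + V_b² sinh²(κw) / (4E(V_b − E))]⁻¹ = 1/152.3 = 0.00657.
R = 1 − T = 0.993.

R = 0.993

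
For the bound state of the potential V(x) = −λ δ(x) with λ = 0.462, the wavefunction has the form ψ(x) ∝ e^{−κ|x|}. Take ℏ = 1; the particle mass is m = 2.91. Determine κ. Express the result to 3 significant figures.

Integrating the TISE across x = 0 gives the cusp condition ψ'(0⁺) − ψ'(0⁻) = −(2mλ/ℏ²)ψ(0).
With ψ ∝ e^{−κ|x|} this yields −2κ = −2mλ/ℏ², so κ = mλ/ℏ² = 1.344.

κ = 1.34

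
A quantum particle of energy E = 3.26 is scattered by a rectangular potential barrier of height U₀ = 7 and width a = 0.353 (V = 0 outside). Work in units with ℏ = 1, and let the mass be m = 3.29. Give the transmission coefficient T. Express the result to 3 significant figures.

T = 0.113

E < U₀: inside the barrier ψ ∝ e^{±κx} with κ = √(2m(U₀ − E))/ℏ = 4.961.
κa = 1.751, sinh(κa) = 2.794.
Matching ψ, ψ′ at both faces gives T = [1 + U₀² sinh²(κa) / (4E(U₀ − E))]⁻¹ = 1/8.842 = 0.113.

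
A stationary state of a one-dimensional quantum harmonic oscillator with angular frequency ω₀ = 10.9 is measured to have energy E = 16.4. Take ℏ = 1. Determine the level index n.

n = 1

E_n = ℏω₀(n + ½) ⇒ n = E/(ℏω₀) − ½ = 16.4/10.9 − 0.5 = 1.005 → n = 1.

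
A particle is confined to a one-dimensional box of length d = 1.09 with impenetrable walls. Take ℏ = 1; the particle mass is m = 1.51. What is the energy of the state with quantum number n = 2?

E = 11.0

The infinite-well eigenfunctions ψ_n = √(2/d) sin(nπx/d) vanish at both walls, giving E_n = n²π²ℏ²/(2md²).
E_2 = 2² × π² / (2 × 1.51 × 1.09²) = 11.00.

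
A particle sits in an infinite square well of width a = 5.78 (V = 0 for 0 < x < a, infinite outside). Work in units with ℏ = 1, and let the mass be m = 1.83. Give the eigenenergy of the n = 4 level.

Requiring ψ(0) = ψ(a) = 0 quantises k = nπ/a, hence E_n = ℏ²k²/2m = n²π²ℏ²/(2ma²).
E_4 = 4² × π² / (2 × 1.83 × 5.78²) = 1.291.

E = 1.29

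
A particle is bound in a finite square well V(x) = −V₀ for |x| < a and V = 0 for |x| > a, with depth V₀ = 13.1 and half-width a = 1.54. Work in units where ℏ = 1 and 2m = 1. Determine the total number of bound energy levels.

Define the well-strength parameter z₀ = (a/ℏ)√(2mV₀) = 1.54 × √(2·0.5·13.1) = 5.574.
A new bound state (alternating even/odd) appears each time z₀ passes a multiple of π/2, so N = ⌊2z₀/π⌋ + 1 = ⌊3.548⌋ + 1 = 4.

N = 4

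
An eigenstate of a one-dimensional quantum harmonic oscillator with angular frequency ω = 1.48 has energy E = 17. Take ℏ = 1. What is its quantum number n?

n = 11

E_n = ℏω(n + ½) ⇒ n = E/(ℏω) − ½ = 17/1.48 − 0.5 = 10.986 → n = 11.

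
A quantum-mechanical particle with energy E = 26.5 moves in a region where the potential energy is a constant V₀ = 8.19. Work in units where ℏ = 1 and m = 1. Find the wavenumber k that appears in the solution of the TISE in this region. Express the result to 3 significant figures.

With E > V₀ the solution is oscillatory, ψ ∝ e^{±ikx} with k = √(2m(E − V₀))/ℏ.
k = √(2 × 1 × 18.31) = 6.051.

k = 6.05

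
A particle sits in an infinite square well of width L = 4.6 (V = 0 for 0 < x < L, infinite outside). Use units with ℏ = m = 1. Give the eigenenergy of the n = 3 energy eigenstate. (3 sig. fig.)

The infinite-well eigenfunctions ψ_n = √(2/L) sin(nπx/L) vanish at both walls, giving E_n = n²π²ℏ²/(2mL²).
E_3 = 3² × π² / (2 × 1 × 4.6²) = 2.099.

E = 2.10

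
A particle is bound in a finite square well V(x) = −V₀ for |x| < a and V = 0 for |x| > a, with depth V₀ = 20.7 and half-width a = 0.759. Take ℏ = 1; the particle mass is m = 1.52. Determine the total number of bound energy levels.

N = 4

The dimensionless depth is z₀ = a√(2mV₀)/ℏ = 0.759 × √(62.93) = 6.021.
The even/odd transcendental equations gain one root per π/2 in z₀, giving N = 1 + ⌊2z₀/π⌋ = 1 + ⌊3.833⌋ = 4.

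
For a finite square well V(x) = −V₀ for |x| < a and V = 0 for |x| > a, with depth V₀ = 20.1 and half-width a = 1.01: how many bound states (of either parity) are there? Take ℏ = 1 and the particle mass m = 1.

The dimensionless depth is z₀ = a√(2mV₀)/ℏ = 1.01 × √(40.20) = 6.404.
The even/odd transcendental equations gain one root per π/2 in z₀, giving N = 1 + ⌊2z₀/π⌋ = 1 + ⌊4.077⌋ = 5.

N = 5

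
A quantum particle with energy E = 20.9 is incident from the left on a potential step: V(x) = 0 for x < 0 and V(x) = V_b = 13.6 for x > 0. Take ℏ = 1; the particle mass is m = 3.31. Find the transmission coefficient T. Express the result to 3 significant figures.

On each side the TISE gives plane waves with k = √(2m(E − V))/ℏ: k₁ = √(2·3.31·20.9) = 11.76, k₂ = √(2·3.31·7.3) = 6.952.
Continuity of ψ and ψ′ at the step yields the reflection amplitude r = (k₁ − k₂)/(k₁ + k₂) = 0.2571; thus R = |r|² = 0.06609, T = 0.9339.

T = 0.934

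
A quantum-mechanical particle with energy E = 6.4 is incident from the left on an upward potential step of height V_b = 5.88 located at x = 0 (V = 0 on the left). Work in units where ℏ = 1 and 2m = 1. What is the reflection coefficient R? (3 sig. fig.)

R = 0.310

The wavenumbers are k₁ = √(2mE)/ℏ = 2.530 on the left and k₂ = √(2m(E − V_b))/ℏ = 0.7211 on the right.
Matching ψ and ψ′ at x = 0 gives r = (k₁ − k₂)/(k₁ + k₂), so R = r² = 0.3095 and T = 1 − R = 0.6905.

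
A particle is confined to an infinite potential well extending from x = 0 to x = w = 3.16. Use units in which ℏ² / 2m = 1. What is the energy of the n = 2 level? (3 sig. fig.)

Requiring ψ(0) = ψ(w) = 0 quantises k = nπ/w, hence E_n = ℏ²k²/2m = n²π²ℏ²/(2mw²).
E_2 = 2² × π² / (2 × 0.5 × 3.16²) = 3.954.

E = 3.95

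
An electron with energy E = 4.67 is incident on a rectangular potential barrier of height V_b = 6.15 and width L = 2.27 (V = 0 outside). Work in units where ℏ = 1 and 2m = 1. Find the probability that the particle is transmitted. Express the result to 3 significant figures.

T = 0.0116

Since E < V_b the interior solution is evanescent with decay constant κ = √(2m(V_b − E))/ℏ = 1.217.
κL = 2.762, sinh(κL) = 7.881.
Matching ψ, ψ′ at both faces gives T = [1 + V_b² sinh²(κL) / (4E(V_b − E))]⁻¹ = 1/85.97 = 0.0116.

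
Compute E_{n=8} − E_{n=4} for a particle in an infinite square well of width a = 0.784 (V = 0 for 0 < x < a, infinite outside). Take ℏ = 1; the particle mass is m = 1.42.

ΔE = 271

E_n = n²π²ℏ²/(2ma²), so ΔE = (8² − 4²) π²ℏ²/(2ma²).
ΔE = 48 × π² / (2 × 1.42 × 0.784²) = 271.4.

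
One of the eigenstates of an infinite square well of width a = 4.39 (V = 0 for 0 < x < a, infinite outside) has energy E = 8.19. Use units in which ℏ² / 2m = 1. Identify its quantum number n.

n = 4

From E_n = n²π²ℏ²/(2ma²) invert to n = √(2ma²E)/(πℏ).
n = (4.39/π) × √(2 × 0.5 × 8.19) = 3.999 → n = 4.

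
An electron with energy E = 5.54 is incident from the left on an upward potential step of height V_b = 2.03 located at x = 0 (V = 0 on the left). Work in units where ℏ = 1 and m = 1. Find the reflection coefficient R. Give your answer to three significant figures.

On each side the TISE gives plane waves with k = √(2m(E − V))/ℏ: k₁ = √(2·1·5.54) = 3.329, k₂ = √(2·1·3.51) = 2.650.
Continuity of ψ and ψ′ at the step yields the reflection amplitude r = (k₁ − k₂)/(k₁ + k₂) = 0.1136; thus R = |r|² = 0.01291, T = 0.9871.

R = 0.0129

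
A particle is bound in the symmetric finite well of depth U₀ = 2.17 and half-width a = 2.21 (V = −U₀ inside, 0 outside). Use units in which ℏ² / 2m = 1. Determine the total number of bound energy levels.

The dimensionless depth is z₀ = a√(2mU₀)/ℏ = 2.21 × √(2.170) = 3.256.
A new bound state (alternating even/odd) appears each time z₀ passes a multiple of π/2, so N = ⌊2z₀/π⌋ + 1 = ⌊2.073⌋ + 1 = 3.

N = 3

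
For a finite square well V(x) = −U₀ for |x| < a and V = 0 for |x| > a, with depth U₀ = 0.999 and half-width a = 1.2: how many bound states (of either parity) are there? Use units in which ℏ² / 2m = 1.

N = 1

Define the well-strength parameter z₀ = (a/ℏ)√(2mU₀) = 1.2 × √(2·0.5·0.999) = 1.199.
A new bound state (alternating even/odd) appears each time z₀ passes a multiple of π/2, so N = ⌊2z₀/π⌋ + 1 = ⌊0.7636⌋ + 1 = 1.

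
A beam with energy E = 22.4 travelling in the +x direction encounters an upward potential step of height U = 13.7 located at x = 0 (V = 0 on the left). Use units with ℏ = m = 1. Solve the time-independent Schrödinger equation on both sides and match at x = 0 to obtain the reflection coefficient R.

The wavenumbers are k₁ = √(2mE)/ℏ = 6.693 on the left and k₂ = √(2m(E − U))/ℏ = 4.171 on the right.
Matching ψ and ψ′ at x = 0 gives r = (k₁ − k₂)/(k₁ + k₂), so R = r² = 0.05388 and T = 1 − R = 0.9461.

R = 0.0539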